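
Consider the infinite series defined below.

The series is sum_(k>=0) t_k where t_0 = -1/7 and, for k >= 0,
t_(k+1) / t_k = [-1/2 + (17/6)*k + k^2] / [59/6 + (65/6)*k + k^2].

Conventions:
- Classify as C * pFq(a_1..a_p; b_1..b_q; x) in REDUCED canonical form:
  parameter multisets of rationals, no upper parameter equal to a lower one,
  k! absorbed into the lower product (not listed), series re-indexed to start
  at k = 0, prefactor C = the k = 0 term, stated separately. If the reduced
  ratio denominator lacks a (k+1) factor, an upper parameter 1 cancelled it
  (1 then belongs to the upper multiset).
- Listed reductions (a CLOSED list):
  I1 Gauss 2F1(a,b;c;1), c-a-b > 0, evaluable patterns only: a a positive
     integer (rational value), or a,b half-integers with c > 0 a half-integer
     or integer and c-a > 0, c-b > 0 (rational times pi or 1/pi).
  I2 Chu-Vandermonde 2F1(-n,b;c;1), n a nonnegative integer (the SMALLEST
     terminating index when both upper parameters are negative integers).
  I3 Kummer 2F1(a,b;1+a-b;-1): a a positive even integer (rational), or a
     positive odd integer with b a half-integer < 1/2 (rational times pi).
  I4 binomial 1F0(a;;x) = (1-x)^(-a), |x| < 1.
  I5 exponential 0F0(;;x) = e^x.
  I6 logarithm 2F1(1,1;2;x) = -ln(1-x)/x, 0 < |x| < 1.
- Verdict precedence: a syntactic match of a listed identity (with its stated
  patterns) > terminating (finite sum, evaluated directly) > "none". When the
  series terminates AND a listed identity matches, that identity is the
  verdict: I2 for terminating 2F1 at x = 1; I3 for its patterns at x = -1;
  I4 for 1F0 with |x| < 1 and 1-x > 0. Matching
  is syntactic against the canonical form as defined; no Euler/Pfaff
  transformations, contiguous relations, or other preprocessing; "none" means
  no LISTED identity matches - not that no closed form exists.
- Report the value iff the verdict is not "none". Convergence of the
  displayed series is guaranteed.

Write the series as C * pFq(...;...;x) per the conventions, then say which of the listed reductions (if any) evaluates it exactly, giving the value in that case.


Prefactor -1/7, argument 1: 2F1 with upper {-1/6, 3} over lower {59/6}. Verdict: this is the Gauss summation I1 (x = 1: the Gamma ratio telescopes since c-a-b = 7 > 0 and a = 3 in Z>0). Hence: -102131/762048.

Structural cue: from the first term -1/7: factor the ratio over Q (prefactor -1/7): negated roots = parameters.
Ratio: r(k) = 1 * (k-1/6) (k+3) / [(k+59/6) (k+1)] ; factor over Q: parameters, x = 1, and C = -1/7.


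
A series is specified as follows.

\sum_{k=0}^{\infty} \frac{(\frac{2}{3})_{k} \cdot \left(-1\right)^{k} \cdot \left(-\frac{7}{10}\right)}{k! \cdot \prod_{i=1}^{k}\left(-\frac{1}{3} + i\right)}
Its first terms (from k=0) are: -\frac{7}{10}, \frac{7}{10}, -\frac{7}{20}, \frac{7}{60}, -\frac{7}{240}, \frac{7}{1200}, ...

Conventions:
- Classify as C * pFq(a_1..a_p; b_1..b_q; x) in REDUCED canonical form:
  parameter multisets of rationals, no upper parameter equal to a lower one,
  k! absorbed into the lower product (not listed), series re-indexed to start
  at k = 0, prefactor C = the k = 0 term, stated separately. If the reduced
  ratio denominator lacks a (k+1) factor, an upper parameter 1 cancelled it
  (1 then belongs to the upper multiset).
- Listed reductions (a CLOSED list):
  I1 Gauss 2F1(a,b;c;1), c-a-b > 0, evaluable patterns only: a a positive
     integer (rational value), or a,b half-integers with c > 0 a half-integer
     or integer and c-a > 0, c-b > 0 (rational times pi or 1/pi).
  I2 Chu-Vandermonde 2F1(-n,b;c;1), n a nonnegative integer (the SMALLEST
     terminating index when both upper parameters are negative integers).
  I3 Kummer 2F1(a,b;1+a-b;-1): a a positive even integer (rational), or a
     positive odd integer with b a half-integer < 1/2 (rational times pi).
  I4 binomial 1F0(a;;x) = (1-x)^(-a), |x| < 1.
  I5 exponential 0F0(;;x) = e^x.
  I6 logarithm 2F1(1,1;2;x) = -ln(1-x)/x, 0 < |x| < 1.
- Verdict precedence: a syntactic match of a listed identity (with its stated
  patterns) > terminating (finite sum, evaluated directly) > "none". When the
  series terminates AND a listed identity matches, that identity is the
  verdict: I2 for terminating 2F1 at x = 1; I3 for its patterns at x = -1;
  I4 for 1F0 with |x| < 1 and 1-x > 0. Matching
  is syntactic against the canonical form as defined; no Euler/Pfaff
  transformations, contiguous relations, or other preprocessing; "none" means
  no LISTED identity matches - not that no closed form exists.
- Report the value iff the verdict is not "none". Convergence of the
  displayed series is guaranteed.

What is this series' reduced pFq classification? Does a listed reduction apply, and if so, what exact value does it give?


First insight: x = -1 and the lower running product (prefactor -7/10) is a rising factorial.
Adjacent-term ratio: r(k) = -1 * 1 / [(k+1)] - rational in k. x = -1; t_0 = -\frac{7}{10}; negate the roots.

This is -\frac{7}{10} * 0F0(-; -; -1) in reduced canonical form. Verdict: this is exponential (I5) (the 0F0 exponential series at x = -1). Hence: \left(-\frac{7}{10}\right) \cdot e^{-1}.


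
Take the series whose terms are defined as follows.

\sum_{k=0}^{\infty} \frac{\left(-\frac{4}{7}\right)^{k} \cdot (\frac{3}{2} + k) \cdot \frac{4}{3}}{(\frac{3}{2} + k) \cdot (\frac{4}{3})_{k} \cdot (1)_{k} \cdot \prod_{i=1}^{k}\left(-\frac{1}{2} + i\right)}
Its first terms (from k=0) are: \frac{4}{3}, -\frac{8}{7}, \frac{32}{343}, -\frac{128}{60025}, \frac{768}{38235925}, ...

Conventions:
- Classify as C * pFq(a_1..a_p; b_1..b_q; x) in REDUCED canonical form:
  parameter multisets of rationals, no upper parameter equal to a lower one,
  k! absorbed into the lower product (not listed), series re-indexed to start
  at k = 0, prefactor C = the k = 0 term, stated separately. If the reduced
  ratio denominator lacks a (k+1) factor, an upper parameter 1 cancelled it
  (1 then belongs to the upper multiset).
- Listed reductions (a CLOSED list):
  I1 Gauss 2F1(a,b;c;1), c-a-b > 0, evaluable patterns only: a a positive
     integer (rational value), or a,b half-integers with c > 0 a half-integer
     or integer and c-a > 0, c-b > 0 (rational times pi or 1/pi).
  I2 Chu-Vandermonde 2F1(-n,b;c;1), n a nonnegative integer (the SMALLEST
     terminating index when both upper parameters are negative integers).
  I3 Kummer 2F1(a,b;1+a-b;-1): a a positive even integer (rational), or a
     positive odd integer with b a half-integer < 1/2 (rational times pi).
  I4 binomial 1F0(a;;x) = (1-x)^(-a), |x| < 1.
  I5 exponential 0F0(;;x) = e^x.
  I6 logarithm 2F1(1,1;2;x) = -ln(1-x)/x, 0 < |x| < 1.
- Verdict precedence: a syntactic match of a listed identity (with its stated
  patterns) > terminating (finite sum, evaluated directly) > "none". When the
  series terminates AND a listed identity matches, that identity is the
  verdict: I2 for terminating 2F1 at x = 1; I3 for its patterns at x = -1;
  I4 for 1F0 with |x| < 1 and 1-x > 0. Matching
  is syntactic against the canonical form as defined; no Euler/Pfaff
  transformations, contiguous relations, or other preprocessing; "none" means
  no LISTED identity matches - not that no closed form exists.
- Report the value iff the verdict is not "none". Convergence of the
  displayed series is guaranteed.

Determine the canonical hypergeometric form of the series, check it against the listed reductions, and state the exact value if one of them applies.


First insight: t_0 = \frac{4}{3} here, and the lower running product (C = 4/3) is a rising factorial.
Ratio: r(k) = -\frac{4}{7} * 1 / [(k+\frac{1}{2}) (k+\frac{4}{3}) (k+1)] - poly over poly, x = -\frac{4}{7} from leading terms; C = \frac{4}{3} at k = 0.

At argument -\frac{4}{7}: a 0F2 with upper {-}, lower {\frac{1}{2}, \frac{4}{3}}, scaled by C = \frac{4}{3}. Verdict: none - at argument -\frac{4}{7} the multisets {-} ; {\frac{1}{2}, \frac{4}{3}} match no listed identity.


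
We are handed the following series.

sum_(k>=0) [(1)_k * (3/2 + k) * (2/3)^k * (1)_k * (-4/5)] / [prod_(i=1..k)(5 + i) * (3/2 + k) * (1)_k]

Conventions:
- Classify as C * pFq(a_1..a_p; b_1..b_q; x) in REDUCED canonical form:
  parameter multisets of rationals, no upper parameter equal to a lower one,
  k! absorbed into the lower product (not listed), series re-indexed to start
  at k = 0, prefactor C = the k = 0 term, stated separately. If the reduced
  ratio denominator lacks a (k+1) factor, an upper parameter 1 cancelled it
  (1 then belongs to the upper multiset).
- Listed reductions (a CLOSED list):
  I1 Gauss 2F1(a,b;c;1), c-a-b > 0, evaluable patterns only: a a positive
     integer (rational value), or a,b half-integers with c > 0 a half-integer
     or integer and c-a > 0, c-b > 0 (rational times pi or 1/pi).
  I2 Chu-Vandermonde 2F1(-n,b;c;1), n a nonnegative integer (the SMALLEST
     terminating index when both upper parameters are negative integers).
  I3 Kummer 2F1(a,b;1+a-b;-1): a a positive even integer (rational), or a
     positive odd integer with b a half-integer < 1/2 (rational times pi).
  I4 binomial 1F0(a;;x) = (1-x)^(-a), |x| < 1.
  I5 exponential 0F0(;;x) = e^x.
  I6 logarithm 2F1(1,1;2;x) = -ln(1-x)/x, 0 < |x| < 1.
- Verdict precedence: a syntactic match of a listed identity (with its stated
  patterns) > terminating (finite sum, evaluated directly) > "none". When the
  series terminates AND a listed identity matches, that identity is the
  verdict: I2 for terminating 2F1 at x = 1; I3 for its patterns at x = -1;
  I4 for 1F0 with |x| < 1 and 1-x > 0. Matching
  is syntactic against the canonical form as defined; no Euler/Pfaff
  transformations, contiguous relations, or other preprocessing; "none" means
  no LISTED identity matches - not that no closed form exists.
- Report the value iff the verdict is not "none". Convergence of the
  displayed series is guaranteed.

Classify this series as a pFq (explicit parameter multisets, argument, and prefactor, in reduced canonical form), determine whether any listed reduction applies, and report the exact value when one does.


The tell: t_0 = -4/5 here, and (1)_k (C = -4/5, x = 2/3) is k! itself.
Consecutive-term ratio: r(k) = (2/3) * (k+1) (k+1) / [(k+6) (k+1)] ; factor over Q: parameters, x = (2/3), and C = -4/5.

The series (x = 2/3) is 2F1: upper {1, 1}, lower {6}, prefactor -4/5. Verdict: none here - no I1-I6 shape fits x = 2/3 with lower {6}.


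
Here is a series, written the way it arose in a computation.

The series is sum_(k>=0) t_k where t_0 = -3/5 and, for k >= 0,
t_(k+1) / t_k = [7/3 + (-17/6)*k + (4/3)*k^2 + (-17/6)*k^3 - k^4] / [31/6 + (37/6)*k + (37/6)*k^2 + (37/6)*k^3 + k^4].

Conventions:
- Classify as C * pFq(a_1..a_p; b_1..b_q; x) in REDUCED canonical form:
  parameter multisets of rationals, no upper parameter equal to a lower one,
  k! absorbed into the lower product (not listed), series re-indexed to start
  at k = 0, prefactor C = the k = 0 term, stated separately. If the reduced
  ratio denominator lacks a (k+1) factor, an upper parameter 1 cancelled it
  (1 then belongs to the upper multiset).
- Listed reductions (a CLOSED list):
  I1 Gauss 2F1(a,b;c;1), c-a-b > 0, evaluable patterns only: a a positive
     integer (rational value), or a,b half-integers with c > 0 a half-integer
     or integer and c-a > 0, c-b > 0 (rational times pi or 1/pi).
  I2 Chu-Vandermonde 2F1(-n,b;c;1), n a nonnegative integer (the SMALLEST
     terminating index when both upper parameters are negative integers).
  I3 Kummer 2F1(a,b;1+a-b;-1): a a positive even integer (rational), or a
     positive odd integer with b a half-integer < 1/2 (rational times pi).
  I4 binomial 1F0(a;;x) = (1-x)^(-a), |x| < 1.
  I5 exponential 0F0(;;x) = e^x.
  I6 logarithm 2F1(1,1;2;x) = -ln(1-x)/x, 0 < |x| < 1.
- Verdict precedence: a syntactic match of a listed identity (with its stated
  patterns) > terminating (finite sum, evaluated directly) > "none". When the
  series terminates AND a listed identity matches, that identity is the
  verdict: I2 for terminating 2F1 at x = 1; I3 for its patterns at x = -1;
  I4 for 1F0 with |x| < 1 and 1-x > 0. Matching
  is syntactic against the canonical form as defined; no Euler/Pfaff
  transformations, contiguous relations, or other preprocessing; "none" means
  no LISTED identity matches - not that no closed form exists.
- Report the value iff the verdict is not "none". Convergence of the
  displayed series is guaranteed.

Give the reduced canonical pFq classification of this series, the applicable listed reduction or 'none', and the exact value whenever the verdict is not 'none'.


The series (x = -1) is 2F1: upper {-2/3, 7/2}, lower {31/6}, prefactor -3/5. Verdict: none here - no I1-I6 shape fits x = -1 with lower {31/6}.

Structural cue: with t_0 = -3/5, factor the ratio over Q (prefactor -3/5): negated roots = parameters.
Ratio: r(k) = (-1) * (k-2/3) (k+7/2) / [(k+31/6) (k+1)] - rational in k. x = (-1); t_0 = -3/5; negate the roots.


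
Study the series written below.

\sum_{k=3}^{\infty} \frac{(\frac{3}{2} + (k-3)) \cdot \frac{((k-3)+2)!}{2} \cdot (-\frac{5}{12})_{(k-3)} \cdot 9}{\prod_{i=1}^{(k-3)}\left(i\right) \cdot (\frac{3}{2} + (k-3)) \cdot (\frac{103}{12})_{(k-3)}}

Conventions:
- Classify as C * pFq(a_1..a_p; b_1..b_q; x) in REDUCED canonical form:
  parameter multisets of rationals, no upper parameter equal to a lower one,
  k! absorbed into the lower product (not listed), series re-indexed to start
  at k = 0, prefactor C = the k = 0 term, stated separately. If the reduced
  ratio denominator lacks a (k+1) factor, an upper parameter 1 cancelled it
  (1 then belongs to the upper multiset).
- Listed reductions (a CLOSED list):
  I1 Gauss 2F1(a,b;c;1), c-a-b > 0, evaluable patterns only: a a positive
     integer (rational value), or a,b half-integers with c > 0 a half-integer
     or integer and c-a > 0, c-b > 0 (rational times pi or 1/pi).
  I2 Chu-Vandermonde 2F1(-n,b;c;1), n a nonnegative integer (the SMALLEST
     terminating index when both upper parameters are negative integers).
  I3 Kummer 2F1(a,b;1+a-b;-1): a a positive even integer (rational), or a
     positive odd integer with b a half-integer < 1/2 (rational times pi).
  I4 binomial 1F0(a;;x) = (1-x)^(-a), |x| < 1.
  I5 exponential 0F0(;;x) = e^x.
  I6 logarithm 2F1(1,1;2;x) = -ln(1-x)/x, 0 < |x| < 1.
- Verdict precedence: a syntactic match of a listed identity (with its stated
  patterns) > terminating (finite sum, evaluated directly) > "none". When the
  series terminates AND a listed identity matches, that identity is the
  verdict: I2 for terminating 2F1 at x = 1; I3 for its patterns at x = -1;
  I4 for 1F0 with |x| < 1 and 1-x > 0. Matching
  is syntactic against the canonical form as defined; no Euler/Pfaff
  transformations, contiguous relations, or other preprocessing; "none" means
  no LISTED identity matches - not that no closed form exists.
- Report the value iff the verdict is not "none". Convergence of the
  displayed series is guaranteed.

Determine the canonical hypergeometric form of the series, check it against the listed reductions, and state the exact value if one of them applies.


Reduced: x = 1, 2F1, upper = {-\frac{5}{12}, 3}, lower = {\frac{103}{12}}, C = 9. Verdict: Gauss's theorem (I1) applies (x = 1: the Gamma ratio telescopes since c-a-b = 6 > 0 and a = 3 in Z>0). Exact value: \frac{68809}{9216}.

The tell: t_0 being 9, the product of the first k integers (C = 9) is k!.
Ratio: r(k) = 1 * (k-\frac{5}{12}) (k+3) / [(k+\frac{103}{12}) (k+1)] ; factor over Q: parameters, x = 1, and C = 9.


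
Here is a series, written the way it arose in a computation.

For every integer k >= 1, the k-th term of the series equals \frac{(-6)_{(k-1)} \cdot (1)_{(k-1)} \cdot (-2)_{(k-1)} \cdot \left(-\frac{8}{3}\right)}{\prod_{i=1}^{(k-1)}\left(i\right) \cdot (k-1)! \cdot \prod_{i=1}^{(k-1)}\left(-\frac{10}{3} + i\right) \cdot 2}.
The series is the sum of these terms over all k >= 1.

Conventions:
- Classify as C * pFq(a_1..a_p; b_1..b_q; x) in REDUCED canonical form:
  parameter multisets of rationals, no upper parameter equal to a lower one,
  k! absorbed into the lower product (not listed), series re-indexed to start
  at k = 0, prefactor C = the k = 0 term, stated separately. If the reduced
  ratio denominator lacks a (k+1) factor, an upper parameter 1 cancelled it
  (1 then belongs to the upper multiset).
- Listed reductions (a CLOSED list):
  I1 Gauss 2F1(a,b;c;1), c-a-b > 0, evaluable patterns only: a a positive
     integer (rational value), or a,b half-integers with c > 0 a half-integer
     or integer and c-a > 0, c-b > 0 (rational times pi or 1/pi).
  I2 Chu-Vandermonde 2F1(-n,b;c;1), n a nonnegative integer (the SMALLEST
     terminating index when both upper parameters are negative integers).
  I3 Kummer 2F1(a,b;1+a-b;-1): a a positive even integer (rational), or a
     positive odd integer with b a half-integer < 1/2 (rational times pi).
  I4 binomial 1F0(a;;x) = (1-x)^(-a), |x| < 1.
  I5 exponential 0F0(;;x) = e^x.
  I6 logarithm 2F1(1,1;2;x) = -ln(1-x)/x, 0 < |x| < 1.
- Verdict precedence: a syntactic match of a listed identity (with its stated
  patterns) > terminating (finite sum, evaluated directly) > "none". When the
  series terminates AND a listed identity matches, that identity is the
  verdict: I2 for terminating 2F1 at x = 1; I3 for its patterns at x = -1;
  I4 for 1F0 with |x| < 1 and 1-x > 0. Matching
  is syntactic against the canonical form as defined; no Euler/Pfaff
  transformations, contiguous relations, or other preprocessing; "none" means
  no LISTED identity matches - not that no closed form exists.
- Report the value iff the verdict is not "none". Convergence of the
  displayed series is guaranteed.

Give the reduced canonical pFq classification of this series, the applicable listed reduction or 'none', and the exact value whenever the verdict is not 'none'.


Reduced: x = 1, 2F1, upper = {-6, -2}, lower = {-\frac{7}{3}}, C = -\frac{4}{3}. Verdict at x = 1: Chu-Vandermonde (I2) matches (terminating 2F1 at x = 1 with n = 2, b = -6, c = -\frac{7}{3}). Hence: -\frac{22}{3}.

Key observation: x = 1 and the constant factors (C = -4/3) combine into one prefactor.
Step ratio: r(k) = 1 * (k-6) (k-2) / [(k-\frac{7}{3}) (k+1)] - rational in k. x = 1; t_0 = -\frac{4}{3}; negate the roots.


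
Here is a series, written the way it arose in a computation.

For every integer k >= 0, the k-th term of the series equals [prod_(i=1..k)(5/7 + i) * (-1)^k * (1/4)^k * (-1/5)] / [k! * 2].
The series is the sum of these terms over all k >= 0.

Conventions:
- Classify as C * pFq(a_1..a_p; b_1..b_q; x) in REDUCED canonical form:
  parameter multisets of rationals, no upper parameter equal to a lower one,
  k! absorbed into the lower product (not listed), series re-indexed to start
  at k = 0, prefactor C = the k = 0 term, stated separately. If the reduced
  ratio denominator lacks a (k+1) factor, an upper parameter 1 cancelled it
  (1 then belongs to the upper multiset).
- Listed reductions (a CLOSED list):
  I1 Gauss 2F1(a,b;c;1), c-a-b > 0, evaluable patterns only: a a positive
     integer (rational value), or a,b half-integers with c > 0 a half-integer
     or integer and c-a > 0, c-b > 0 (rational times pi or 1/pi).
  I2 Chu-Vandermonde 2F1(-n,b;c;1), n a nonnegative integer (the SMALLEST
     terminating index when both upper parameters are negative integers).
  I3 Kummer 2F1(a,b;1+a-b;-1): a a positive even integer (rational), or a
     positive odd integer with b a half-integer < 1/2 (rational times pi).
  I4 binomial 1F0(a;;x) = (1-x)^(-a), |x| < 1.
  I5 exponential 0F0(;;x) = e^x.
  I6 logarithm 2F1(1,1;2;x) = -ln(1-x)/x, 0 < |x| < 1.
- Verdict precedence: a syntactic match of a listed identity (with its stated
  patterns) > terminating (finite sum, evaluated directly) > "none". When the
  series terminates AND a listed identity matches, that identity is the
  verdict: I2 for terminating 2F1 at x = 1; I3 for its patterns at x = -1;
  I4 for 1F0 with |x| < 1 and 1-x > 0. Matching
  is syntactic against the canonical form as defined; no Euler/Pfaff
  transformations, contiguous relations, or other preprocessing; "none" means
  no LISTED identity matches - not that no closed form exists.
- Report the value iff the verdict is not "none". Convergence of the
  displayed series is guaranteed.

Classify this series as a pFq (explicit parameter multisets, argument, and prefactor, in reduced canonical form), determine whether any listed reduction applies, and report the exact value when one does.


This is -1/10 * 1F0(12/7; -; -1/4) in reduced canonical form. Verdict: the binomial series (I4) applies (the 1F0 binomial series: exponent -12/7, x = -1/4). Sum: (-1/10) * (5/4)^(-12/7).

The tell: from the first term -1/10: the (-1)^k factor (C = -1/10) folds into the argument's sign.
Ratio: r(k) = (-1/4) * (k+12/7) / [(k+1)] ; factor over Q: parameters, x = (-1/4), and C = -1/10.


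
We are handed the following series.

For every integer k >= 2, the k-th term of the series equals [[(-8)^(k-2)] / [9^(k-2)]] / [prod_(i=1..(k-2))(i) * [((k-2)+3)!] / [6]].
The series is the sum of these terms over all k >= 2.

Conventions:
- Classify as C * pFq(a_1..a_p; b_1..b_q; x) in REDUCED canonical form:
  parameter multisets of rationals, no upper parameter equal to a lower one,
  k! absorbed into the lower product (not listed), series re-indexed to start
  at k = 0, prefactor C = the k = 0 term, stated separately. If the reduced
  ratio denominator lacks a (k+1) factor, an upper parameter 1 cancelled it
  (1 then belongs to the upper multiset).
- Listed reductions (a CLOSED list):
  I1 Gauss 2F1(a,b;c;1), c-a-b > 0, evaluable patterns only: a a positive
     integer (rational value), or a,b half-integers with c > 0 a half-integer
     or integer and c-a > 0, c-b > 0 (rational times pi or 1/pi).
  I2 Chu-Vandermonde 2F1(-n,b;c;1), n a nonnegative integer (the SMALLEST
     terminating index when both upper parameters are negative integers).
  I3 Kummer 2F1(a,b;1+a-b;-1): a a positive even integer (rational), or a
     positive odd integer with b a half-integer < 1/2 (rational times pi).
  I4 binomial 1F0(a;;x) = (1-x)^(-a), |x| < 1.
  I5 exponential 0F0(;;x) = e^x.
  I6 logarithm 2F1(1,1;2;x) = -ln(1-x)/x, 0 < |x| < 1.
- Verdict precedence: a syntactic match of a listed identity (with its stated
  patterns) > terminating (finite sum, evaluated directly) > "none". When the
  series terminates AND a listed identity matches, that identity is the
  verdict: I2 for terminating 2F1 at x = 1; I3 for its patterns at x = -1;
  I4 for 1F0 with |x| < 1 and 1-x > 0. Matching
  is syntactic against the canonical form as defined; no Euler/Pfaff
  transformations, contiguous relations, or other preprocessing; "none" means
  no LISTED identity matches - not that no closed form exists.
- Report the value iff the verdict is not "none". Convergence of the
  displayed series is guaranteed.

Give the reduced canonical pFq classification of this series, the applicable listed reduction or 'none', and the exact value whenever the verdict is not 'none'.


Prefactor 1, argument -8/9: 0F1 with upper {-} over lower {4}. Verdict: none. No listed pattern accepts 0F1(-; 4; -8/9).

Structural cue: t_0 being 1, the product of the first k integers (C = 1) is k!.
Term ratio: r(k) = (-8/9) * 1 / [(k+4) (k+1)] ; factor over Q: parameters, x = (-8/9), and C = 1.


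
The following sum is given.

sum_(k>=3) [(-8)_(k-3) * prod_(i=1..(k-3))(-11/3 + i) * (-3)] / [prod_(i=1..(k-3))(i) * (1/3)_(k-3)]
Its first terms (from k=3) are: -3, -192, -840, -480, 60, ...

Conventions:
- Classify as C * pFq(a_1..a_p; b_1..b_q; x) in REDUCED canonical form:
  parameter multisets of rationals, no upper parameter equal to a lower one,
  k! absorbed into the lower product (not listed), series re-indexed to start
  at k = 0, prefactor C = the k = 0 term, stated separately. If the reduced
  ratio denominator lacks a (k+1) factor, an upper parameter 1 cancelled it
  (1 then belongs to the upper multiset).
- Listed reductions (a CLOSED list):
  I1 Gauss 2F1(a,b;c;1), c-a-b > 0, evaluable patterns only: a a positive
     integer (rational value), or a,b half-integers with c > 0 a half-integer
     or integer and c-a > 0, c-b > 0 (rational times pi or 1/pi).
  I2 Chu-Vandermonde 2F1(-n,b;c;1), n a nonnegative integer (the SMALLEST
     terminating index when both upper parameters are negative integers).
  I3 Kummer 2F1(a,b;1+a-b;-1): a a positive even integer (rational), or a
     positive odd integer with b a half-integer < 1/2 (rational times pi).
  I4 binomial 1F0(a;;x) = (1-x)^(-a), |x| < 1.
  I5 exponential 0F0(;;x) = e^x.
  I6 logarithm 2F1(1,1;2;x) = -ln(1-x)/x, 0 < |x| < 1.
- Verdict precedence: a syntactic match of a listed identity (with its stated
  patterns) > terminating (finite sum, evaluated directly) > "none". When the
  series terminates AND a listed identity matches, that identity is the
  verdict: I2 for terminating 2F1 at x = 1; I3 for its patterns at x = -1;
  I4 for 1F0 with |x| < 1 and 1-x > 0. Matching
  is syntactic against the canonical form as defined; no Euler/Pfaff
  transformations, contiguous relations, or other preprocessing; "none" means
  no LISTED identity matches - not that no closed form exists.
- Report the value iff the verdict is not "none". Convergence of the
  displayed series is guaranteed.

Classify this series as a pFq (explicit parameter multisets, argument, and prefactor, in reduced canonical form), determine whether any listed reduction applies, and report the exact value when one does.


x = 1 here; the reduced form reads 2F1, upper {-8, -8/3}, lower {1/3}, C = -3. Verdict: this is Chu-Vandermonde (I2) (terminating 2F1 at x = 1 with n = 8, b = -8/3, c = 1/3). Hence: -7971615/5434.

Structural cue: from the first term -3: the running product (prefactor -3) telescopes to a rising factorial.
Ratio: r(k) = 1 * (k-8) (k-8/3) / [(k+1/3) (k+1)] - rational in k, leading ratio 1; with t_0 = -3, classification follows.


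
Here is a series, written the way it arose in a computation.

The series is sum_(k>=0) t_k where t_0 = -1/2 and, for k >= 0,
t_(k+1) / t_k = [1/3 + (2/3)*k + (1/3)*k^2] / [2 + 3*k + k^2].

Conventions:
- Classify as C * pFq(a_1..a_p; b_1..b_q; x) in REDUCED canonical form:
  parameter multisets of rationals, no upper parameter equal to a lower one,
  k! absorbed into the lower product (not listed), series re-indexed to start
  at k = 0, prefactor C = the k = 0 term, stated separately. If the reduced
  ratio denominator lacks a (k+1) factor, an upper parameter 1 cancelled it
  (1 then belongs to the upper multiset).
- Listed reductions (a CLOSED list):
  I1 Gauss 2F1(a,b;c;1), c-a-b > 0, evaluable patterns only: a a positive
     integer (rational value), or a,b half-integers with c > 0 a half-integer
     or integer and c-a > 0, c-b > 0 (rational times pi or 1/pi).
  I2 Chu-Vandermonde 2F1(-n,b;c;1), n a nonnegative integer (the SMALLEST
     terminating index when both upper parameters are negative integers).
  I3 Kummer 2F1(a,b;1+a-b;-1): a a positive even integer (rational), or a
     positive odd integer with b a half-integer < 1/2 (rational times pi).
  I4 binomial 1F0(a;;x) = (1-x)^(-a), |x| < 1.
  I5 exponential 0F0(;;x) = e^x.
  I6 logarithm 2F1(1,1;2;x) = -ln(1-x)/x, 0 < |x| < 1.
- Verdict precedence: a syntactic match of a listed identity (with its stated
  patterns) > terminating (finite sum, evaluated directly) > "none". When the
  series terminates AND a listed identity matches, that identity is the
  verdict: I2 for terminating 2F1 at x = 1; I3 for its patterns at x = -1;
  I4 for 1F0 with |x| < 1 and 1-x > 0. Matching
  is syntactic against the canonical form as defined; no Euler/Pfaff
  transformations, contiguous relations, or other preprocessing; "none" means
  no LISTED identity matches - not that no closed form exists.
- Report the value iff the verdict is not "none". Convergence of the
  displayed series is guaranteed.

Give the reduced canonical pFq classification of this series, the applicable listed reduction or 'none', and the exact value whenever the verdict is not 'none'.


At argument 1/3: a 2F1 with upper {1, 1}, lower {2}, scaled by C = -1/2. Verdict: the logarithmic series (I6) fires (the logarithm: parameters (1,1;2), x = 1/3). Sum: (3/2) * ln(2/3).

The tell: t_0 being -1/2, factor the ratio over Q (C = -1/2): negated roots = parameters.
Term ratio: r(k) = (1/3) * (k+1) (k+1) / [(k+2) (k+1)] ; factor over Q: parameters, x = (1/3), and C = -1/2.


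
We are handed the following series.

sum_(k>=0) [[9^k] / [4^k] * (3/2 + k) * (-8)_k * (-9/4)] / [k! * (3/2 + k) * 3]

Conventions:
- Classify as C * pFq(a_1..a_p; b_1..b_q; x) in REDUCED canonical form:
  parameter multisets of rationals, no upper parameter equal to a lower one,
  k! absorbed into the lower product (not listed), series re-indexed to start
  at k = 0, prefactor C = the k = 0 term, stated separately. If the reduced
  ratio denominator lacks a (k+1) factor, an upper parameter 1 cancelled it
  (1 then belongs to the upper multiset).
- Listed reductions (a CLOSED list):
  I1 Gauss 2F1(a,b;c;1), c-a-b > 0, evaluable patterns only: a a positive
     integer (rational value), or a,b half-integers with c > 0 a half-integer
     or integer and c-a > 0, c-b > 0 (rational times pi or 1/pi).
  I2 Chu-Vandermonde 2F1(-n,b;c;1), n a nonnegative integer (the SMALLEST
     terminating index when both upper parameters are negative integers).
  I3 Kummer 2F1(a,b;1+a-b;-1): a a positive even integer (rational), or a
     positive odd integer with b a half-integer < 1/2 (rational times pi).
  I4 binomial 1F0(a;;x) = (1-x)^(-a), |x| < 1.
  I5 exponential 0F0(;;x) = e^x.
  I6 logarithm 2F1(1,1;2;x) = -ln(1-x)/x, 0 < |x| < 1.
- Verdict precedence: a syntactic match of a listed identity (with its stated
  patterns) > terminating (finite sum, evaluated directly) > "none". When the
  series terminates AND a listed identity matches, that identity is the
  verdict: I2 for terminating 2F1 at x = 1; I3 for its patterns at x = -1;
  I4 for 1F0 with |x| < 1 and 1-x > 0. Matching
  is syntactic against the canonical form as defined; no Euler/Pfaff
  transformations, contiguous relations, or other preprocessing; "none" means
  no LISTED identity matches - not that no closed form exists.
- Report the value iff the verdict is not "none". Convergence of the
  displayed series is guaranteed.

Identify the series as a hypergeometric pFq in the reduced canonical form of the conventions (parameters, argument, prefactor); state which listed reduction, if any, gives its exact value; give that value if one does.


Key step: t_0 = -3/4 here, and the constant factors (prefactor -3/4) combine into one prefactor.
Ratio: r(k) = (9/4) * (k-8) / [(k+1)] - poly over poly, x = (9/4) from leading terms; C = -3/4 at k = 0.

Classification (C = -3/4): 1F0 with upper {-8}, lower {-}, argument x = 9/4. Verdict: terminating. (-8)_k vanishes past k = 8, leaving a 9-term sum, computed directly. Value: -1171875/262144.


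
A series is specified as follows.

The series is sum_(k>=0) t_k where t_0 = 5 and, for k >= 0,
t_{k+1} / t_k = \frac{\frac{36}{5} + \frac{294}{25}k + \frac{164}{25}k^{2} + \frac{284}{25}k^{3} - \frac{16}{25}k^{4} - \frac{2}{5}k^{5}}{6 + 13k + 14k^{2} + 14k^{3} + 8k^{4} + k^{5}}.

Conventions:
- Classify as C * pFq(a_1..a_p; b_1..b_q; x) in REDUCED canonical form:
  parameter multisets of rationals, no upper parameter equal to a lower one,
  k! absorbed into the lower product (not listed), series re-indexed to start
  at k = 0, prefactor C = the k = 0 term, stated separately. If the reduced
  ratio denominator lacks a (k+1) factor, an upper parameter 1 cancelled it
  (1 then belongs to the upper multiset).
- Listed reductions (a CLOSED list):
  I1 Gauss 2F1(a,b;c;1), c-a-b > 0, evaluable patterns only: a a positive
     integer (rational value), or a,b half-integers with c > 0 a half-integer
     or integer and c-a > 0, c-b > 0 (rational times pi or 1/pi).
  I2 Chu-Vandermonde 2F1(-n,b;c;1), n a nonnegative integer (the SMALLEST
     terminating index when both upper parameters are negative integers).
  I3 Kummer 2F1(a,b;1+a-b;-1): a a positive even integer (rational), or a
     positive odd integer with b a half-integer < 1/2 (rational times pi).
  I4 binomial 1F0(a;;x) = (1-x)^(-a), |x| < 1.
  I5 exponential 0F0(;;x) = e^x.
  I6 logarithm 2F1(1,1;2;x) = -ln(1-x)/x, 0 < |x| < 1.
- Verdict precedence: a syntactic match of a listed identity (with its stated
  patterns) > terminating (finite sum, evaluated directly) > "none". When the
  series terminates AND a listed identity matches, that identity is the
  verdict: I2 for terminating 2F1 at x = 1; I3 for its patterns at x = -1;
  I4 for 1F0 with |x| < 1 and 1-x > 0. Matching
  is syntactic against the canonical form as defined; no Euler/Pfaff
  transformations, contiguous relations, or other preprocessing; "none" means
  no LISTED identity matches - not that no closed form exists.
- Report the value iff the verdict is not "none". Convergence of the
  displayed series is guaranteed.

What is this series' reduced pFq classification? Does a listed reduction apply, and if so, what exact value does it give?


At argument -\frac{2}{5}: a 2F1 with upper {-5, \frac{3}{5}}, lower {1}, scaled by C = 5. Verdict: terminating - no listed pattern fits, but -5 in the upper list cuts the series at k = 5; direct evaluation. Sum: \frac{160434099}{9765625}.

Structural cue: from the first term 5: factor the ratio over Q (C = 5): negated roots = parameters.
Consecutive-term ratio: r(k) = -\frac{2}{5} * (k-5) (k+\frac{3}{5}) / [(k+1) (k+1)] - rational; roots negated = parameters, x = -\frac{2}{5}, C = 5.


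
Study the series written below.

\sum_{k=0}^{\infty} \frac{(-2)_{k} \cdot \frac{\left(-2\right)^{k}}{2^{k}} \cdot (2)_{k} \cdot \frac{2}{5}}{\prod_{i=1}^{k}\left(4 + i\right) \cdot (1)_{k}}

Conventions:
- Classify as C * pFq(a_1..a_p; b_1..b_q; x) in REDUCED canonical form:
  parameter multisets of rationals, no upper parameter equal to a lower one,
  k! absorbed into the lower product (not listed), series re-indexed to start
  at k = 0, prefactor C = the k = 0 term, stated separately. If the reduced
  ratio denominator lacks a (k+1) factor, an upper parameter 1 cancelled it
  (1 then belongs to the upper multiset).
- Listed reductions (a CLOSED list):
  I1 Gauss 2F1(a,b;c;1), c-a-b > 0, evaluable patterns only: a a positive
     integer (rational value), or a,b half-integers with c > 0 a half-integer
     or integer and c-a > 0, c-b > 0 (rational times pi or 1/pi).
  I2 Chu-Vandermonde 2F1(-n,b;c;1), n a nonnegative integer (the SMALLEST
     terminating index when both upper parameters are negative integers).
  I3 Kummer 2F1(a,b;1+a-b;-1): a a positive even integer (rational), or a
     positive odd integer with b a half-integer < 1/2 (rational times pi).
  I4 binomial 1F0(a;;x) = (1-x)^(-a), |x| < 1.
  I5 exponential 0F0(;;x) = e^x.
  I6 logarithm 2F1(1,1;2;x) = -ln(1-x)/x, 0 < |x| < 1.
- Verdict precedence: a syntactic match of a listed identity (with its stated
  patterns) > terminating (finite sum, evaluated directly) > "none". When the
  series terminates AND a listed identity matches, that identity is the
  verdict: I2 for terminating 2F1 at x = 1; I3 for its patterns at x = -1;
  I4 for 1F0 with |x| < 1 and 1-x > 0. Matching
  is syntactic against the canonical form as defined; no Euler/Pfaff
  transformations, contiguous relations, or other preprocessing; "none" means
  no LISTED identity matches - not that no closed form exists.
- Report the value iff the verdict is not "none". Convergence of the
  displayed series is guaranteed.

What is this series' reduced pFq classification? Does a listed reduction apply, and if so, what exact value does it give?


Classification (C = \frac{2}{5}): 2F1 with upper {-2, 2}, lower {5}, argument x = -1. Verdict: Kummer's theorem (I3) fires (x = -1; c = 5 equals 1+a-b for upper {-2, 2}: listed pattern). Value: \frac{4}{5}.

Key observation: x = -1 and the lower running product (prefactor 2/5) is a rising factorial.
Adjacent-term ratio: r(k) = -1 * (k-2) (k+2) / [(k+5) (k+1)] ; factor over Q: parameters, x = -1, and C = \frac{2}{5}.


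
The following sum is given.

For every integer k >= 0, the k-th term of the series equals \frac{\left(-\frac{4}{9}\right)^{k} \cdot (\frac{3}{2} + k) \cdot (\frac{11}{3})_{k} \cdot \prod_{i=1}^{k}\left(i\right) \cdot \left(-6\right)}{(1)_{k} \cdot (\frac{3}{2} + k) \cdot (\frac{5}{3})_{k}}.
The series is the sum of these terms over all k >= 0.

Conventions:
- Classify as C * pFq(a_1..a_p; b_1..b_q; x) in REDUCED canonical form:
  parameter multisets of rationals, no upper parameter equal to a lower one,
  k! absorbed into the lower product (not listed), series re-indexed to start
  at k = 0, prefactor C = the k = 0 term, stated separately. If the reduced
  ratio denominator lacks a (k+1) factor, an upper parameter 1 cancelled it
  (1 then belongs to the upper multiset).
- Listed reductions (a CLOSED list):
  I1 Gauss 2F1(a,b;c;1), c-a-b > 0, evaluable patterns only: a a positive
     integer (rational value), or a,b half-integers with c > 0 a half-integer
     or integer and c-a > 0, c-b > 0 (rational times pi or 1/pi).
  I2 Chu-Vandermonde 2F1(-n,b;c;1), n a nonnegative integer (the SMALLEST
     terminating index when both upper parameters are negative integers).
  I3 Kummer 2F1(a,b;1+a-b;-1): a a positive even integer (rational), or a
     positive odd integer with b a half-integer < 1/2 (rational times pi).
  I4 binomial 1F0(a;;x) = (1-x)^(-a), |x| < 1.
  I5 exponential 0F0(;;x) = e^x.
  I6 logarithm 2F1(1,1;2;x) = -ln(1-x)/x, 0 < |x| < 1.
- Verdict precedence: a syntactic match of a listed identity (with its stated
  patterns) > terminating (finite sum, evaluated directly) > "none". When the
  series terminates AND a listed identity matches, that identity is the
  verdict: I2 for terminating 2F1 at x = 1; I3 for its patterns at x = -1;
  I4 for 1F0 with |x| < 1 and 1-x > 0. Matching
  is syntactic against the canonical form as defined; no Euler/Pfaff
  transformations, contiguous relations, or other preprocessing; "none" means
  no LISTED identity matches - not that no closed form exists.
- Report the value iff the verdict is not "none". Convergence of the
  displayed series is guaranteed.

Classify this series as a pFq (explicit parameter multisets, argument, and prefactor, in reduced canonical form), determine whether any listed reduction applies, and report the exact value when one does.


Structural cue: x = -\frac{4}{9} and the factor k + 3/2 cancels (top and bottom), leaving prefactor -6.
Ratio: r(k) = -\frac{4}{9} * (k+1) (k+\frac{11}{3}) / [(k+\frac{5}{3}) (k+1)] - poly over poly, x = -\frac{4}{9} from leading terms; C = -6 at k = 0.

Classification (C = -6): 2F1 with upper {1, \frac{11}{3}}, lower {\frac{5}{3}}, argument x = -\frac{4}{9}. Verdict: none here - no I1-I6 shape fits x = -\frac{4}{9} with lower {\frac{5}{3}}.


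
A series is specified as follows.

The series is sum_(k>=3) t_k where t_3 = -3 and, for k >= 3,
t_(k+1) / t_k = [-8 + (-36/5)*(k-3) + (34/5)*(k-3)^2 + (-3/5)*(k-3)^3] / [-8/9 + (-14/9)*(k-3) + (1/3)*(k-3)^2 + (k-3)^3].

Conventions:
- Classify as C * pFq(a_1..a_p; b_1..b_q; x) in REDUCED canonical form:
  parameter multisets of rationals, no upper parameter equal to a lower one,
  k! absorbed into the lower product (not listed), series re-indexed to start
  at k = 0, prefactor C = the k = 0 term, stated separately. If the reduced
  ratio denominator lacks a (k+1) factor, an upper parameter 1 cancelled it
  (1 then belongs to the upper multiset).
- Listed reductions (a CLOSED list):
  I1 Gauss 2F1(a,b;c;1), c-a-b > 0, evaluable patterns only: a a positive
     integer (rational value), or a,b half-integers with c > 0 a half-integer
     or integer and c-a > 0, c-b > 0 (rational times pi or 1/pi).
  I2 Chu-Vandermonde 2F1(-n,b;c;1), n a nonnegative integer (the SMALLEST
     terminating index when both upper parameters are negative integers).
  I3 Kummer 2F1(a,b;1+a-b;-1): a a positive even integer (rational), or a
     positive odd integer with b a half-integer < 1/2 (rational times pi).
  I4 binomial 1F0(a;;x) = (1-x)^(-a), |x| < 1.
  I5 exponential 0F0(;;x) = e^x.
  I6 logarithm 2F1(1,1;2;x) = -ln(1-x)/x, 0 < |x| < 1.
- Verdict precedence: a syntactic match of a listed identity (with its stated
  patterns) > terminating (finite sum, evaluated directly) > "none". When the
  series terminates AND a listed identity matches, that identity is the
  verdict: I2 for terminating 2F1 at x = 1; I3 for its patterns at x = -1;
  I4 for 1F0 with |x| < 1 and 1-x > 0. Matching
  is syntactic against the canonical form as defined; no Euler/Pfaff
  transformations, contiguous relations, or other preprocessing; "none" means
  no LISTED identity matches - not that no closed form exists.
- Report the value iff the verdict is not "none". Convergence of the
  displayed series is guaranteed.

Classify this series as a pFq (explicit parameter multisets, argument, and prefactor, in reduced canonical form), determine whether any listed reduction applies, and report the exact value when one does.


The series (x = -3/5) is 2F1: upper {-10, -2}, lower {-4/3}, prefactor -3. Verdict: terminating - no listed pattern fits, but -2 in the upper list cuts the series at k = 2; direct evaluation. Exact value: -2487/10.

First insight: with t_0 = -3, cancel k + 2/3 from the displayed ratio first; then prefactor -3.
Step ratio: r(k) = (-3/5) * (k-10) (k-2) / [(k-4/3) (k+1)] - rational in k. x = (-3/5); t_0 = -3; negate the roots.
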